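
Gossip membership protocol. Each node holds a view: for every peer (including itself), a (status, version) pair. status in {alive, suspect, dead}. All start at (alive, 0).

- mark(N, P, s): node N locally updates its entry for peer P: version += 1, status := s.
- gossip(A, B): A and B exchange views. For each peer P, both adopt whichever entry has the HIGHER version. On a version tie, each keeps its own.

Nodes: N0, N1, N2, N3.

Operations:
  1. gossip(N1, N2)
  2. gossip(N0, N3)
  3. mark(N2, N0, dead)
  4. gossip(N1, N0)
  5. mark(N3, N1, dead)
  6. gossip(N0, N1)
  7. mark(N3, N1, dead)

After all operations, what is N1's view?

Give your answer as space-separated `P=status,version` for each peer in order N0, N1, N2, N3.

Answer: N0=alive,0 N1=alive,0 N2=alive,0 N3=alive,0

Derivation:
Op 1: gossip N1<->N2 -> N1.N0=(alive,v0) N1.N1=(alive,v0) N1.N2=(alive,v0) N1.N3=(alive,v0) | N2.N0=(alive,v0) N2.N1=(alive,v0) N2.N2=(alive,v0) N2.N3=(alive,v0)
Op 2: gossip N0<->N3 -> N0.N0=(alive,v0) N0.N1=(alive,v0) N0.N2=(alive,v0) N0.N3=(alive,v0) | N3.N0=(alive,v0) N3.N1=(alive,v0) N3.N2=(alive,v0) N3.N3=(alive,v0)
Op 3: N2 marks N0=dead -> (dead,v1)
Op 4: gossip N1<->N0 -> N1.N0=(alive,v0) N1.N1=(alive,v0) N1.N2=(alive,v0) N1.N3=(alive,v0) | N0.N0=(alive,v0) N0.N1=(alive,v0) N0.N2=(alive,v0) N0.N3=(alive,v0)
Op 5: N3 marks N1=dead -> (dead,v1)
Op 6: gossip N0<->N1 -> N0.N0=(alive,v0) N0.N1=(alive,v0) N0.N2=(alive,v0) N0.N3=(alive,v0) | N1.N0=(alive,v0) N1.N1=(alive,v0) N1.N2=(alive,v0) N1.N3=(alive,v0)
Op 7: N3 marks N1=dead -> (dead,v2)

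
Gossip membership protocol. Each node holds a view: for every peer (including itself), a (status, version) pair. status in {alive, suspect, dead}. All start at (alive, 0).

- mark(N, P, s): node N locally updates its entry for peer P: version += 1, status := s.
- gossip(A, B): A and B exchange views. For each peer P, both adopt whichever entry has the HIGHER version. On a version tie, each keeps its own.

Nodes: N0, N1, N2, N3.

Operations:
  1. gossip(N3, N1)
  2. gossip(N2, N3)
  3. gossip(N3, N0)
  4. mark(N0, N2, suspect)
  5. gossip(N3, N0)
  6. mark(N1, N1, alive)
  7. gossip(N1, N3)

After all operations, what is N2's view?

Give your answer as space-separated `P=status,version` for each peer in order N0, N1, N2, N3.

Answer: N0=alive,0 N1=alive,0 N2=alive,0 N3=alive,0

Derivation:
Op 1: gossip N3<->N1 -> N3.N0=(alive,v0) N3.N1=(alive,v0) N3.N2=(alive,v0) N3.N3=(alive,v0) | N1.N0=(alive,v0) N1.N1=(alive,v0) N1.N2=(alive,v0) N1.N3=(alive,v0)
Op 2: gossip N2<->N3 -> N2.N0=(alive,v0) N2.N1=(alive,v0) N2.N2=(alive,v0) N2.N3=(alive,v0) | N3.N0=(alive,v0) N3.N1=(alive,v0) N3.N2=(alive,v0) N3.N3=(alive,v0)
Op 3: gossip N3<->N0 -> N3.N0=(alive,v0) N3.N1=(alive,v0) N3.N2=(alive,v0) N3.N3=(alive,v0) | N0.N0=(alive,v0) N0.N1=(alive,v0) N0.N2=(alive,v0) N0.N3=(alive,v0)
Op 4: N0 marks N2=suspect -> (suspect,v1)
Op 5: gossip N3<->N0 -> N3.N0=(alive,v0) N3.N1=(alive,v0) N3.N2=(suspect,v1) N3.N3=(alive,v0) | N0.N0=(alive,v0) N0.N1=(alive,v0) N0.N2=(suspect,v1) N0.N3=(alive,v0)
Op 6: N1 marks N1=alive -> (alive,v1)
Op 7: gossip N1<->N3 -> N1.N0=(alive,v0) N1.N1=(alive,v1) N1.N2=(suspect,v1) N1.N3=(alive,v0) | N3.N0=(alive,v0) N3.N1=(alive,v1) N3.N2=(suspect,v1) N3.N3=(alive,v0)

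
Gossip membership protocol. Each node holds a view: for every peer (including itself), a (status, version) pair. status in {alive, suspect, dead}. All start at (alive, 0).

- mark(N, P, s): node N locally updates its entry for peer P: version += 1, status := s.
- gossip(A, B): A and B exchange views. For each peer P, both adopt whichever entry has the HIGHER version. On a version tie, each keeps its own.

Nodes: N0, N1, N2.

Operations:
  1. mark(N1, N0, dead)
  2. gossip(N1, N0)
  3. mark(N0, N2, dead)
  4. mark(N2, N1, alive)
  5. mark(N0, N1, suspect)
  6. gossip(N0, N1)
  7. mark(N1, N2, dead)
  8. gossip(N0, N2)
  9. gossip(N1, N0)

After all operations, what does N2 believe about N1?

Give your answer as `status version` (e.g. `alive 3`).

Op 1: N1 marks N0=dead -> (dead,v1)
Op 2: gossip N1<->N0 -> N1.N0=(dead,v1) N1.N1=(alive,v0) N1.N2=(alive,v0) | N0.N0=(dead,v1) N0.N1=(alive,v0) N0.N2=(alive,v0)
Op 3: N0 marks N2=dead -> (dead,v1)
Op 4: N2 marks N1=alive -> (alive,v1)
Op 5: N0 marks N1=suspect -> (suspect,v1)
Op 6: gossip N0<->N1 -> N0.N0=(dead,v1) N0.N1=(suspect,v1) N0.N2=(dead,v1) | N1.N0=(dead,v1) N1.N1=(suspect,v1) N1.N2=(dead,v1)
Op 7: N1 marks N2=dead -> (dead,v2)
Op 8: gossip N0<->N2 -> N0.N0=(dead,v1) N0.N1=(suspect,v1) N0.N2=(dead,v1) | N2.N0=(dead,v1) N2.N1=(alive,v1) N2.N2=(dead,v1)
Op 9: gossip N1<->N0 -> N1.N0=(dead,v1) N1.N1=(suspect,v1) N1.N2=(dead,v2) | N0.N0=(dead,v1) N0.N1=(suspect,v1) N0.N2=(dead,v2)

Answer: alive 1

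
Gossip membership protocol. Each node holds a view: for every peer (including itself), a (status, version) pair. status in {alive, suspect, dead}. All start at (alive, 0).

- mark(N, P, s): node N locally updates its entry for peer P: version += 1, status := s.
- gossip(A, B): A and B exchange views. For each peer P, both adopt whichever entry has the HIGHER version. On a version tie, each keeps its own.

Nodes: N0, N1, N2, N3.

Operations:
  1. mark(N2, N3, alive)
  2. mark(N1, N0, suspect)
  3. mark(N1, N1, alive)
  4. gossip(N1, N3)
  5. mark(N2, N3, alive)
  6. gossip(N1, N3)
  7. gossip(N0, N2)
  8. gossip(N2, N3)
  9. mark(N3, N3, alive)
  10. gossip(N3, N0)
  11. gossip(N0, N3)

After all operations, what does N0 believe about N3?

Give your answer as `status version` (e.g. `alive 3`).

Op 1: N2 marks N3=alive -> (alive,v1)
Op 2: N1 marks N0=suspect -> (suspect,v1)
Op 3: N1 marks N1=alive -> (alive,v1)
Op 4: gossip N1<->N3 -> N1.N0=(suspect,v1) N1.N1=(alive,v1) N1.N2=(alive,v0) N1.N3=(alive,v0) | N3.N0=(suspect,v1) N3.N1=(alive,v1) N3.N2=(alive,v0) N3.N3=(alive,v0)
Op 5: N2 marks N3=alive -> (alive,v2)
Op 6: gossip N1<->N3 -> N1.N0=(suspect,v1) N1.N1=(alive,v1) N1.N2=(alive,v0) N1.N3=(alive,v0) | N3.N0=(suspect,v1) N3.N1=(alive,v1) N3.N2=(alive,v0) N3.N3=(alive,v0)
Op 7: gossip N0<->N2 -> N0.N0=(alive,v0) N0.N1=(alive,v0) N0.N2=(alive,v0) N0.N3=(alive,v2) | N2.N0=(alive,v0) N2.N1=(alive,v0) N2.N2=(alive,v0) N2.N3=(alive,v2)
Op 8: gossip N2<->N3 -> N2.N0=(suspect,v1) N2.N1=(alive,v1) N2.N2=(alive,v0) N2.N3=(alive,v2) | N3.N0=(suspect,v1) N3.N1=(alive,v1) N3.N2=(alive,v0) N3.N3=(alive,v2)
Op 9: N3 marks N3=alive -> (alive,v3)
Op 10: gossip N3<->N0 -> N3.N0=(suspect,v1) N3.N1=(alive,v1) N3.N2=(alive,v0) N3.N3=(alive,v3) | N0.N0=(suspect,v1) N0.N1=(alive,v1) N0.N2=(alive,v0) N0.N3=(alive,v3)
Op 11: gossip N0<->N3 -> N0.N0=(suspect,v1) N0.N1=(alive,v1) N0.N2=(alive,v0) N0.N3=(alive,v3) | N3.N0=(suspect,v1) N3.N1=(alive,v1) N3.N2=(alive,v0) N3.N3=(alive,v3)

Answer: alive 3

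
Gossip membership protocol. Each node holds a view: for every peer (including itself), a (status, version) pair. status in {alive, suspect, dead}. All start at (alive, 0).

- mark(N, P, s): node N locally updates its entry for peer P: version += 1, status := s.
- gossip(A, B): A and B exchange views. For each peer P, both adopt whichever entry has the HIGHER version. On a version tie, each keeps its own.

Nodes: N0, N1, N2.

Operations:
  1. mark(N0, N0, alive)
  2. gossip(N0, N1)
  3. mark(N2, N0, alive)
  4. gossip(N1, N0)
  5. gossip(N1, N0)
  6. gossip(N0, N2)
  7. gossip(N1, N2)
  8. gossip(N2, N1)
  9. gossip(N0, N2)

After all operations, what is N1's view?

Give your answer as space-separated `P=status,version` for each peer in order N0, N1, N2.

Op 1: N0 marks N0=alive -> (alive,v1)
Op 2: gossip N0<->N1 -> N0.N0=(alive,v1) N0.N1=(alive,v0) N0.N2=(alive,v0) | N1.N0=(alive,v1) N1.N1=(alive,v0) N1.N2=(alive,v0)
Op 3: N2 marks N0=alive -> (alive,v1)
Op 4: gossip N1<->N0 -> N1.N0=(alive,v1) N1.N1=(alive,v0) N1.N2=(alive,v0) | N0.N0=(alive,v1) N0.N1=(alive,v0) N0.N2=(alive,v0)
Op 5: gossip N1<->N0 -> N1.N0=(alive,v1) N1.N1=(alive,v0) N1.N2=(alive,v0) | N0.N0=(alive,v1) N0.N1=(alive,v0) N0.N2=(alive,v0)
Op 6: gossip N0<->N2 -> N0.N0=(alive,v1) N0.N1=(alive,v0) N0.N2=(alive,v0) | N2.N0=(alive,v1) N2.N1=(alive,v0) N2.N2=(alive,v0)
Op 7: gossip N1<->N2 -> N1.N0=(alive,v1) N1.N1=(alive,v0) N1.N2=(alive,v0) | N2.N0=(alive,v1) N2.N1=(alive,v0) N2.N2=(alive,v0)
Op 8: gossip N2<->N1 -> N2.N0=(alive,v1) N2.N1=(alive,v0) N2.N2=(alive,v0) | N1.N0=(alive,v1) N1.N1=(alive,v0) N1.N2=(alive,v0)
Op 9: gossip N0<->N2 -> N0.N0=(alive,v1) N0.N1=(alive,v0) N0.N2=(alive,v0) | N2.N0=(alive,v1) N2.N1=(alive,v0) N2.N2=(alive,v0)

Answer: N0=alive,1 N1=alive,0 N2=alive,0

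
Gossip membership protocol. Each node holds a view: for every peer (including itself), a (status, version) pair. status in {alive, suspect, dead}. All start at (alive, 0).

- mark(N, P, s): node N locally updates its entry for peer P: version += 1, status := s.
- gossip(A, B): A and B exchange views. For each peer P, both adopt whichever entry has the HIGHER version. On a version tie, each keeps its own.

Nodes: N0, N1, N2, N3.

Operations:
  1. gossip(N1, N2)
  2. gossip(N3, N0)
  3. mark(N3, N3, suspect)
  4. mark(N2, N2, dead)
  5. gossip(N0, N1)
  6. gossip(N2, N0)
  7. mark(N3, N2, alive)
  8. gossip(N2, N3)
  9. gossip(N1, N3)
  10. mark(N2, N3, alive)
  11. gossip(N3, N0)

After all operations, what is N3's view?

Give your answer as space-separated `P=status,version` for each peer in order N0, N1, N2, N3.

Answer: N0=alive,0 N1=alive,0 N2=alive,1 N3=suspect,1

Derivation:
Op 1: gossip N1<->N2 -> N1.N0=(alive,v0) N1.N1=(alive,v0) N1.N2=(alive,v0) N1.N3=(alive,v0) | N2.N0=(alive,v0) N2.N1=(alive,v0) N2.N2=(alive,v0) N2.N3=(alive,v0)
Op 2: gossip N3<->N0 -> N3.N0=(alive,v0) N3.N1=(alive,v0) N3.N2=(alive,v0) N3.N3=(alive,v0) | N0.N0=(alive,v0) N0.N1=(alive,v0) N0.N2=(alive,v0) N0.N3=(alive,v0)
Op 3: N3 marks N3=suspect -> (suspect,v1)
Op 4: N2 marks N2=dead -> (dead,v1)
Op 5: gossip N0<->N1 -> N0.N0=(alive,v0) N0.N1=(alive,v0) N0.N2=(alive,v0) N0.N3=(alive,v0) | N1.N0=(alive,v0) N1.N1=(alive,v0) N1.N2=(alive,v0) N1.N3=(alive,v0)
Op 6: gossip N2<->N0 -> N2.N0=(alive,v0) N2.N1=(alive,v0) N2.N2=(dead,v1) N2.N3=(alive,v0) | N0.N0=(alive,v0) N0.N1=(alive,v0) N0.N2=(dead,v1) N0.N3=(alive,v0)
Op 7: N3 marks N2=alive -> (alive,v1)
Op 8: gossip N2<->N3 -> N2.N0=(alive,v0) N2.N1=(alive,v0) N2.N2=(dead,v1) N2.N3=(suspect,v1) | N3.N0=(alive,v0) N3.N1=(alive,v0) N3.N2=(alive,v1) N3.N3=(suspect,v1)
Op 9: gossip N1<->N3 -> N1.N0=(alive,v0) N1.N1=(alive,v0) N1.N2=(alive,v1) N1.N3=(suspect,v1) | N3.N0=(alive,v0) N3.N1=(alive,v0) N3.N2=(alive,v1) N3.N3=(suspect,v1)
Op 10: N2 marks N3=alive -> (alive,v2)
Op 11: gossip N3<->N0 -> N3.N0=(alive,v0) N3.N1=(alive,v0) N3.N2=(alive,v1) N3.N3=(suspect,v1) | N0.N0=(alive,v0) N0.N1=(alive,v0) N0.N2=(dead,v1) N0.N3=(suspect,v1)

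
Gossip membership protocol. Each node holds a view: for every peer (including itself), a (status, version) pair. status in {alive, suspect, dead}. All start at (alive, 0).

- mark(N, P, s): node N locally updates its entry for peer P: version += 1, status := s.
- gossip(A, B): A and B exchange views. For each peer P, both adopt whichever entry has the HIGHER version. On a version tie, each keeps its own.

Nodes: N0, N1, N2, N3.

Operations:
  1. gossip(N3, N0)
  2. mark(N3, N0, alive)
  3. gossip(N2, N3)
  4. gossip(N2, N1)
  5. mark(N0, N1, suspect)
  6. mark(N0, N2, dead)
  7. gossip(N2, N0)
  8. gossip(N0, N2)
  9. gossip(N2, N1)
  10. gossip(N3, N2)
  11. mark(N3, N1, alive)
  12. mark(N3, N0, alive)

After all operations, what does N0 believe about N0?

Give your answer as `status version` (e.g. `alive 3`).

Op 1: gossip N3<->N0 -> N3.N0=(alive,v0) N3.N1=(alive,v0) N3.N2=(alive,v0) N3.N3=(alive,v0) | N0.N0=(alive,v0) N0.N1=(alive,v0) N0.N2=(alive,v0) N0.N3=(alive,v0)
Op 2: N3 marks N0=alive -> (alive,v1)
Op 3: gossip N2<->N3 -> N2.N0=(alive,v1) N2.N1=(alive,v0) N2.N2=(alive,v0) N2.N3=(alive,v0) | N3.N0=(alive,v1) N3.N1=(alive,v0) N3.N2=(alive,v0) N3.N3=(alive,v0)
Op 4: gossip N2<->N1 -> N2.N0=(alive,v1) N2.N1=(alive,v0) N2.N2=(alive,v0) N2.N3=(alive,v0) | N1.N0=(alive,v1) N1.N1=(alive,v0) N1.N2=(alive,v0) N1.N3=(alive,v0)
Op 5: N0 marks N1=suspect -> (suspect,v1)
Op 6: N0 marks N2=dead -> (dead,v1)
Op 7: gossip N2<->N0 -> N2.N0=(alive,v1) N2.N1=(suspect,v1) N2.N2=(dead,v1) N2.N3=(alive,v0) | N0.N0=(alive,v1) N0.N1=(suspect,v1) N0.N2=(dead,v1) N0.N3=(alive,v0)
Op 8: gossip N0<->N2 -> N0.N0=(alive,v1) N0.N1=(suspect,v1) N0.N2=(dead,v1) N0.N3=(alive,v0) | N2.N0=(alive,v1) N2.N1=(suspect,v1) N2.N2=(dead,v1) N2.N3=(alive,v0)
Op 9: gossip N2<->N1 -> N2.N0=(alive,v1) N2.N1=(suspect,v1) N2.N2=(dead,v1) N2.N3=(alive,v0) | N1.N0=(alive,v1) N1.N1=(suspect,v1) N1.N2=(dead,v1) N1.N3=(alive,v0)
Op 10: gossip N3<->N2 -> N3.N0=(alive,v1) N3.N1=(suspect,v1) N3.N2=(dead,v1) N3.N3=(alive,v0) | N2.N0=(alive,v1) N2.N1=(suspect,v1) N2.N2=(dead,v1) N2.N3=(alive,v0)
Op 11: N3 marks N1=alive -> (alive,v2)
Op 12: N3 marks N0=alive -> (alive,v2)

Answer: alive 1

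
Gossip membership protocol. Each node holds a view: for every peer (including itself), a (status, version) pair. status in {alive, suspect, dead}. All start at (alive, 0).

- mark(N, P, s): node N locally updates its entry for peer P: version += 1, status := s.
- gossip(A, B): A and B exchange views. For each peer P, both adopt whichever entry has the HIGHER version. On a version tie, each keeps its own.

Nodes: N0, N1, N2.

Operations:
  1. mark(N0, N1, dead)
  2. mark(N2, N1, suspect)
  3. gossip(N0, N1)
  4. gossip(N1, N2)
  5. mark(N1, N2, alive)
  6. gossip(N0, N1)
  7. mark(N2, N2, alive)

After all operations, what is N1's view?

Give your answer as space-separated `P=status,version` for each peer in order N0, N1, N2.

Answer: N0=alive,0 N1=dead,1 N2=alive,1

Derivation:
Op 1: N0 marks N1=dead -> (dead,v1)
Op 2: N2 marks N1=suspect -> (suspect,v1)
Op 3: gossip N0<->N1 -> N0.N0=(alive,v0) N0.N1=(dead,v1) N0.N2=(alive,v0) | N1.N0=(alive,v0) N1.N1=(dead,v1) N1.N2=(alive,v0)
Op 4: gossip N1<->N2 -> N1.N0=(alive,v0) N1.N1=(dead,v1) N1.N2=(alive,v0) | N2.N0=(alive,v0) N2.N1=(suspect,v1) N2.N2=(alive,v0)
Op 5: N1 marks N2=alive -> (alive,v1)
Op 6: gossip N0<->N1 -> N0.N0=(alive,v0) N0.N1=(dead,v1) N0.N2=(alive,v1) | N1.N0=(alive,v0) N1.N1=(dead,v1) N1.N2=(alive,v1)
Op 7: N2 marks N2=alive -> (alive,v1)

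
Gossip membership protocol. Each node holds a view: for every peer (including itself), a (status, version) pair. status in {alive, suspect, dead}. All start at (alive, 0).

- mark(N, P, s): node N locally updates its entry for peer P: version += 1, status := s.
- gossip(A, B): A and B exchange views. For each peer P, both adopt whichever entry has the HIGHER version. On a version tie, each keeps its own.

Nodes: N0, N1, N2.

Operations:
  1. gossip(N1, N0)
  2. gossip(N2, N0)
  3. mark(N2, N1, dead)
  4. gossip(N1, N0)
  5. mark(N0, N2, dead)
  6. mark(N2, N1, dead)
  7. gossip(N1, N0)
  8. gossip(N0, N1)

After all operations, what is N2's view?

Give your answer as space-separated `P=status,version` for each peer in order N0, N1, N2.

Answer: N0=alive,0 N1=dead,2 N2=alive,0

Derivation:
Op 1: gossip N1<->N0 -> N1.N0=(alive,v0) N1.N1=(alive,v0) N1.N2=(alive,v0) | N0.N0=(alive,v0) N0.N1=(alive,v0) N0.N2=(alive,v0)
Op 2: gossip N2<->N0 -> N2.N0=(alive,v0) N2.N1=(alive,v0) N2.N2=(alive,v0) | N0.N0=(alive,v0) N0.N1=(alive,v0) N0.N2=(alive,v0)
Op 3: N2 marks N1=dead -> (dead,v1)
Op 4: gossip N1<->N0 -> N1.N0=(alive,v0) N1.N1=(alive,v0) N1.N2=(alive,v0) | N0.N0=(alive,v0) N0.N1=(alive,v0) N0.N2=(alive,v0)
Op 5: N0 marks N2=dead -> (dead,v1)
Op 6: N2 marks N1=dead -> (dead,v2)
Op 7: gossip N1<->N0 -> N1.N0=(alive,v0) N1.N1=(alive,v0) N1.N2=(dead,v1) | N0.N0=(alive,v0) N0.N1=(alive,v0) N0.N2=(dead,v1)
Op 8: gossip N0<->N1 -> N0.N0=(alive,v0) N0.N1=(alive,v0) N0.N2=(dead,v1) | N1.N0=(alive,v0) N1.N1=(alive,v0) N1.N2=(dead,v1)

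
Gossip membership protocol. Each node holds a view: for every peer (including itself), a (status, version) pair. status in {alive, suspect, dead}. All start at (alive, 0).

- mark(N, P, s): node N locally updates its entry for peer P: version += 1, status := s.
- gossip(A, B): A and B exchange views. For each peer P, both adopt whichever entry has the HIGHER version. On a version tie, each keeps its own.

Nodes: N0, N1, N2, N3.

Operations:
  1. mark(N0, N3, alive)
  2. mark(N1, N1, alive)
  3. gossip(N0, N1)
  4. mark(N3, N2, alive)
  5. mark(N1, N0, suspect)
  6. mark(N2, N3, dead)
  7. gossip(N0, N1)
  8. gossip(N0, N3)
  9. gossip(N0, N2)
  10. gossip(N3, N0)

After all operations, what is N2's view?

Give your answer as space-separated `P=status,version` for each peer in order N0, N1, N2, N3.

Op 1: N0 marks N3=alive -> (alive,v1)
Op 2: N1 marks N1=alive -> (alive,v1)
Op 3: gossip N0<->N1 -> N0.N0=(alive,v0) N0.N1=(alive,v1) N0.N2=(alive,v0) N0.N3=(alive,v1) | N1.N0=(alive,v0) N1.N1=(alive,v1) N1.N2=(alive,v0) N1.N3=(alive,v1)
Op 4: N3 marks N2=alive -> (alive,v1)
Op 5: N1 marks N0=suspect -> (suspect,v1)
Op 6: N2 marks N3=dead -> (dead,v1)
Op 7: gossip N0<->N1 -> N0.N0=(suspect,v1) N0.N1=(alive,v1) N0.N2=(alive,v0) N0.N3=(alive,v1) | N1.N0=(suspect,v1) N1.N1=(alive,v1) N1.N2=(alive,v0) N1.N3=(alive,v1)
Op 8: gossip N0<->N3 -> N0.N0=(suspect,v1) N0.N1=(alive,v1) N0.N2=(alive,v1) N0.N3=(alive,v1) | N3.N0=(suspect,v1) N3.N1=(alive,v1) N3.N2=(alive,v1) N3.N3=(alive,v1)
Op 9: gossip N0<->N2 -> N0.N0=(suspect,v1) N0.N1=(alive,v1) N0.N2=(alive,v1) N0.N3=(alive,v1) | N2.N0=(suspect,v1) N2.N1=(alive,v1) N2.N2=(alive,v1) N2.N3=(dead,v1)
Op 10: gossip N3<->N0 -> N3.N0=(suspect,v1) N3.N1=(alive,v1) N3.N2=(alive,v1) N3.N3=(alive,v1) | N0.N0=(suspect,v1) N0.N1=(alive,v1) N0.N2=(alive,v1) N0.N3=(alive,v1)

Answer: N0=suspect,1 N1=alive,1 N2=alive,1 N3=dead,1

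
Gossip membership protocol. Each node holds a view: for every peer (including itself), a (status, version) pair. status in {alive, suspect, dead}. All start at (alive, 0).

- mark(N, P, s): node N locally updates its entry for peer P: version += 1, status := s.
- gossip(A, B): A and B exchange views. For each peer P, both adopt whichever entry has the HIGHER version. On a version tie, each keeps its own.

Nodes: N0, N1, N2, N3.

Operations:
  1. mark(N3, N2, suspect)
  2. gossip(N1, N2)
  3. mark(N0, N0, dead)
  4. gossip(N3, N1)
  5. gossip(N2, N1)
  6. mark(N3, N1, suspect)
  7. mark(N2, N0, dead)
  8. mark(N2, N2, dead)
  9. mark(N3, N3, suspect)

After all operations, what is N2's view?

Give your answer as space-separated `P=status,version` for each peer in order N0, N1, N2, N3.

Op 1: N3 marks N2=suspect -> (suspect,v1)
Op 2: gossip N1<->N2 -> N1.N0=(alive,v0) N1.N1=(alive,v0) N1.N2=(alive,v0) N1.N3=(alive,v0) | N2.N0=(alive,v0) N2.N1=(alive,v0) N2.N2=(alive,v0) N2.N3=(alive,v0)
Op 3: N0 marks N0=dead -> (dead,v1)
Op 4: gossip N3<->N1 -> N3.N0=(alive,v0) N3.N1=(alive,v0) N3.N2=(suspect,v1) N3.N3=(alive,v0) | N1.N0=(alive,v0) N1.N1=(alive,v0) N1.N2=(suspect,v1) N1.N3=(alive,v0)
Op 5: gossip N2<->N1 -> N2.N0=(alive,v0) N2.N1=(alive,v0) N2.N2=(suspect,v1) N2.N3=(alive,v0) | N1.N0=(alive,v0) N1.N1=(alive,v0) N1.N2=(suspect,v1) N1.N3=(alive,v0)
Op 6: N3 marks N1=suspect -> (suspect,v1)
Op 7: N2 marks N0=dead -> (dead,v1)
Op 8: N2 marks N2=dead -> (dead,v2)
Op 9: N3 marks N3=suspect -> (suspect,v1)

Answer: N0=dead,1 N1=alive,0 N2=dead,2 N3=alive,0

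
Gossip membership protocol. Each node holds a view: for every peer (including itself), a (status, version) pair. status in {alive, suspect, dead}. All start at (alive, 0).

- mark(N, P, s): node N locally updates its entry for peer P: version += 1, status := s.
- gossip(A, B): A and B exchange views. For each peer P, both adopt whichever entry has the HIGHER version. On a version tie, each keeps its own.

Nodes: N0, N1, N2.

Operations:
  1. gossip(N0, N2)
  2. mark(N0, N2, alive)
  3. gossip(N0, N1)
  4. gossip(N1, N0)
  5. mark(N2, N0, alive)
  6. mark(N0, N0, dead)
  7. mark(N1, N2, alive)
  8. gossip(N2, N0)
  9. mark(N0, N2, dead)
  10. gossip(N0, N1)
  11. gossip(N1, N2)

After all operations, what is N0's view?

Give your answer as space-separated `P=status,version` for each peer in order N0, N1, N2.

Answer: N0=dead,1 N1=alive,0 N2=dead,2

Derivation:
Op 1: gossip N0<->N2 -> N0.N0=(alive,v0) N0.N1=(alive,v0) N0.N2=(alive,v0) | N2.N0=(alive,v0) N2.N1=(alive,v0) N2.N2=(alive,v0)
Op 2: N0 marks N2=alive -> (alive,v1)
Op 3: gossip N0<->N1 -> N0.N0=(alive,v0) N0.N1=(alive,v0) N0.N2=(alive,v1) | N1.N0=(alive,v0) N1.N1=(alive,v0) N1.N2=(alive,v1)
Op 4: gossip N1<->N0 -> N1.N0=(alive,v0) N1.N1=(alive,v0) N1.N2=(alive,v1) | N0.N0=(alive,v0) N0.N1=(alive,v0) N0.N2=(alive,v1)
Op 5: N2 marks N0=alive -> (alive,v1)
Op 6: N0 marks N0=dead -> (dead,v1)
Op 7: N1 marks N2=alive -> (alive,v2)
Op 8: gossip N2<->N0 -> N2.N0=(alive,v1) N2.N1=(alive,v0) N2.N2=(alive,v1) | N0.N0=(dead,v1) N0.N1=(alive,v0) N0.N2=(alive,v1)
Op 9: N0 marks N2=dead -> (dead,v2)
Op 10: gossip N0<->N1 -> N0.N0=(dead,v1) N0.N1=(alive,v0) N0.N2=(dead,v2) | N1.N0=(dead,v1) N1.N1=(alive,v0) N1.N2=(alive,v2)
Op 11: gossip N1<->N2 -> N1.N0=(dead,v1) N1.N1=(alive,v0) N1.N2=(alive,v2) | N2.N0=(alive,v1) N2.N1=(alive,v0) N2.N2=(alive,v2)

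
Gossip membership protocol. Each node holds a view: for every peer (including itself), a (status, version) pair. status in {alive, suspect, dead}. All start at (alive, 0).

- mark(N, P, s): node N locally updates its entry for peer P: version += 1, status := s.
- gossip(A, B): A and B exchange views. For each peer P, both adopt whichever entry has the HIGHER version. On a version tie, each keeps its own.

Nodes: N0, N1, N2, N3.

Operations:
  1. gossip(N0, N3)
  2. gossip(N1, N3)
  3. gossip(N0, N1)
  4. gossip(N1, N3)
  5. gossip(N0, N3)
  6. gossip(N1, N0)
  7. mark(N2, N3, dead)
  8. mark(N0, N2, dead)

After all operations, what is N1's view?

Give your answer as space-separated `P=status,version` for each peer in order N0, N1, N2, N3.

Answer: N0=alive,0 N1=alive,0 N2=alive,0 N3=alive,0

Derivation:
Op 1: gossip N0<->N3 -> N0.N0=(alive,v0) N0.N1=(alive,v0) N0.N2=(alive,v0) N0.N3=(alive,v0) | N3.N0=(alive,v0) N3.N1=(alive,v0) N3.N2=(alive,v0) N3.N3=(alive,v0)
Op 2: gossip N1<->N3 -> N1.N0=(alive,v0) N1.N1=(alive,v0) N1.N2=(alive,v0) N1.N3=(alive,v0) | N3.N0=(alive,v0) N3.N1=(alive,v0) N3.N2=(alive,v0) N3.N3=(alive,v0)
Op 3: gossip N0<->N1 -> N0.N0=(alive,v0) N0.N1=(alive,v0) N0.N2=(alive,v0) N0.N3=(alive,v0) | N1.N0=(alive,v0) N1.N1=(alive,v0) N1.N2=(alive,v0) N1.N3=(alive,v0)
Op 4: gossip N1<->N3 -> N1.N0=(alive,v0) N1.N1=(alive,v0) N1.N2=(alive,v0) N1.N3=(alive,v0) | N3.N0=(alive,v0) N3.N1=(alive,v0) N3.N2=(alive,v0) N3.N3=(alive,v0)
Op 5: gossip N0<->N3 -> N0.N0=(alive,v0) N0.N1=(alive,v0) N0.N2=(alive,v0) N0.N3=(alive,v0) | N3.N0=(alive,v0) N3.N1=(alive,v0) N3.N2=(alive,v0) N3.N3=(alive,v0)
Op 6: gossip N1<->N0 -> N1.N0=(alive,v0) N1.N1=(alive,v0) N1.N2=(alive,v0) N1.N3=(alive,v0) | N0.N0=(alive,v0) N0.N1=(alive,v0) N0.N2=(alive,v0) N0.N3=(alive,v0)
Op 7: N2 marks N3=dead -> (dead,v1)
Op 8: N0 marks N2=dead -> (dead,v1)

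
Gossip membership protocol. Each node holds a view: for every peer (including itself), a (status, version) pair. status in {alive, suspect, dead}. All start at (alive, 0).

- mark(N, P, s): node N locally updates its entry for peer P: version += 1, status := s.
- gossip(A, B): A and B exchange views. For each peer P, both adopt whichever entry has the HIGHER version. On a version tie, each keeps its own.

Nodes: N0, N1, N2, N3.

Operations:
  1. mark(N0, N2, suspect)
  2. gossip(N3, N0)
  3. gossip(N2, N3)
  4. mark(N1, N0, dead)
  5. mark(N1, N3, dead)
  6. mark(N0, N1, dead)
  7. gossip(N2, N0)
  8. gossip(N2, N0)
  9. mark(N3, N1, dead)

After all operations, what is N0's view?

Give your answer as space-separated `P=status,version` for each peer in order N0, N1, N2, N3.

Op 1: N0 marks N2=suspect -> (suspect,v1)
Op 2: gossip N3<->N0 -> N3.N0=(alive,v0) N3.N1=(alive,v0) N3.N2=(suspect,v1) N3.N3=(alive,v0) | N0.N0=(alive,v0) N0.N1=(alive,v0) N0.N2=(suspect,v1) N0.N3=(alive,v0)
Op 3: gossip N2<->N3 -> N2.N0=(alive,v0) N2.N1=(alive,v0) N2.N2=(suspect,v1) N2.N3=(alive,v0) | N3.N0=(alive,v0) N3.N1=(alive,v0) N3.N2=(suspect,v1) N3.N3=(alive,v0)
Op 4: N1 marks N0=dead -> (dead,v1)
Op 5: N1 marks N3=dead -> (dead,v1)
Op 6: N0 marks N1=dead -> (dead,v1)
Op 7: gossip N2<->N0 -> N2.N0=(alive,v0) N2.N1=(dead,v1) N2.N2=(suspect,v1) N2.N3=(alive,v0) | N0.N0=(alive,v0) N0.N1=(dead,v1) N0.N2=(suspect,v1) N0.N3=(alive,v0)
Op 8: gossip N2<->N0 -> N2.N0=(alive,v0) N2.N1=(dead,v1) N2.N2=(suspect,v1) N2.N3=(alive,v0) | N0.N0=(alive,v0) N0.N1=(dead,v1) N0.N2=(suspect,v1) N0.N3=(alive,v0)
Op 9: N3 marks N1=dead -> (dead,v1)

Answer: N0=alive,0 N1=dead,1 N2=suspect,1 N3=alive,0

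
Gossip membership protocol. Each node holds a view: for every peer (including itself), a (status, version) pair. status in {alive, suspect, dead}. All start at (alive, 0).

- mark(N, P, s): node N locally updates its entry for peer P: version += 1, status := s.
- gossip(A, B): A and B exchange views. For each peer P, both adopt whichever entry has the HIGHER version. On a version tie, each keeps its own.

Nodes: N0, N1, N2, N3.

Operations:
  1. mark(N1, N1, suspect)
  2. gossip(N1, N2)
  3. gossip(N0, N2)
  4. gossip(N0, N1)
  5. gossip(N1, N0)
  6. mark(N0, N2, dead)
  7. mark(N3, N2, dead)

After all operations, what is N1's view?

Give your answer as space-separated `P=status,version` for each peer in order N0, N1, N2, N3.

Answer: N0=alive,0 N1=suspect,1 N2=alive,0 N3=alive,0

Derivation:
Op 1: N1 marks N1=suspect -> (suspect,v1)
Op 2: gossip N1<->N2 -> N1.N0=(alive,v0) N1.N1=(suspect,v1) N1.N2=(alive,v0) N1.N3=(alive,v0) | N2.N0=(alive,v0) N2.N1=(suspect,v1) N2.N2=(alive,v0) N2.N3=(alive,v0)
Op 3: gossip N0<->N2 -> N0.N0=(alive,v0) N0.N1=(suspect,v1) N0.N2=(alive,v0) N0.N3=(alive,v0) | N2.N0=(alive,v0) N2.N1=(suspect,v1) N2.N2=(alive,v0) N2.N3=(alive,v0)
Op 4: gossip N0<->N1 -> N0.N0=(alive,v0) N0.N1=(suspect,v1) N0.N2=(alive,v0) N0.N3=(alive,v0) | N1.N0=(alive,v0) N1.N1=(suspect,v1) N1.N2=(alive,v0) N1.N3=(alive,v0)
Op 5: gossip N1<->N0 -> N1.N0=(alive,v0) N1.N1=(suspect,v1) N1.N2=(alive,v0) N1.N3=(alive,v0) | N0.N0=(alive,v0) N0.N1=(suspect,v1) N0.N2=(alive,v0) N0.N3=(alive,v0)
Op 6: N0 marks N2=dead -> (dead,v1)
Op 7: N3 marks N2=dead -> (dead,v1)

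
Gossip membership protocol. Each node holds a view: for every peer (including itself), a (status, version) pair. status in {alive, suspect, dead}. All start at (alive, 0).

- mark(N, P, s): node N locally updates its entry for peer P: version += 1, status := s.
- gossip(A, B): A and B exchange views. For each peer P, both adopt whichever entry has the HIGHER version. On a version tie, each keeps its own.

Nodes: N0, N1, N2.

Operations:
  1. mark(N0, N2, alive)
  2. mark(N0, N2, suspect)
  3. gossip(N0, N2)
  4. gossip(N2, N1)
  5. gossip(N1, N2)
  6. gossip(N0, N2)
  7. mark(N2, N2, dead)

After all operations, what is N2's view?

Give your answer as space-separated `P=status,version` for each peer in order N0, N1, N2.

Op 1: N0 marks N2=alive -> (alive,v1)
Op 2: N0 marks N2=suspect -> (suspect,v2)
Op 3: gossip N0<->N2 -> N0.N0=(alive,v0) N0.N1=(alive,v0) N0.N2=(suspect,v2) | N2.N0=(alive,v0) N2.N1=(alive,v0) N2.N2=(suspect,v2)
Op 4: gossip N2<->N1 -> N2.N0=(alive,v0) N2.N1=(alive,v0) N2.N2=(suspect,v2) | N1.N0=(alive,v0) N1.N1=(alive,v0) N1.N2=(suspect,v2)
Op 5: gossip N1<->N2 -> N1.N0=(alive,v0) N1.N1=(alive,v0) N1.N2=(suspect,v2) | N2.N0=(alive,v0) N2.N1=(alive,v0) N2.N2=(suspect,v2)
Op 6: gossip N0<->N2 -> N0.N0=(alive,v0) N0.N1=(alive,v0) N0.N2=(suspect,v2) | N2.N0=(alive,v0) N2.N1=(alive,v0) N2.N2=(suspect,v2)
Op 7: N2 marks N2=dead -> (dead,v3)

Answer: N0=alive,0 N1=alive,0 N2=dead,3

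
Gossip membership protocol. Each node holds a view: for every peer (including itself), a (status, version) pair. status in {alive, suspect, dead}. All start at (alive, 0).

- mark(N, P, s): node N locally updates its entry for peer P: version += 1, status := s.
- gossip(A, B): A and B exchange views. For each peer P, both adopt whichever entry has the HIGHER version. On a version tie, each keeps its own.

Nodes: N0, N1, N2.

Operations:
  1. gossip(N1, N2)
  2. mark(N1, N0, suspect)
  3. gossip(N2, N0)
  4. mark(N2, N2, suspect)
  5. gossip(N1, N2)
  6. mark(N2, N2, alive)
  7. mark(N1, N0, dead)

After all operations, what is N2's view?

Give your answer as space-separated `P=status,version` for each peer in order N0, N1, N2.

Op 1: gossip N1<->N2 -> N1.N0=(alive,v0) N1.N1=(alive,v0) N1.N2=(alive,v0) | N2.N0=(alive,v0) N2.N1=(alive,v0) N2.N2=(alive,v0)
Op 2: N1 marks N0=suspect -> (suspect,v1)
Op 3: gossip N2<->N0 -> N2.N0=(alive,v0) N2.N1=(alive,v0) N2.N2=(alive,v0) | N0.N0=(alive,v0) N0.N1=(alive,v0) N0.N2=(alive,v0)
Op 4: N2 marks N2=suspect -> (suspect,v1)
Op 5: gossip N1<->N2 -> N1.N0=(suspect,v1) N1.N1=(alive,v0) N1.N2=(suspect,v1) | N2.N0=(suspect,v1) N2.N1=(alive,v0) N2.N2=(suspect,v1)
Op 6: N2 marks N2=alive -> (alive,v2)
Op 7: N1 marks N0=dead -> (dead,v2)

Answer: N0=suspect,1 N1=alive,0 N2=alive,2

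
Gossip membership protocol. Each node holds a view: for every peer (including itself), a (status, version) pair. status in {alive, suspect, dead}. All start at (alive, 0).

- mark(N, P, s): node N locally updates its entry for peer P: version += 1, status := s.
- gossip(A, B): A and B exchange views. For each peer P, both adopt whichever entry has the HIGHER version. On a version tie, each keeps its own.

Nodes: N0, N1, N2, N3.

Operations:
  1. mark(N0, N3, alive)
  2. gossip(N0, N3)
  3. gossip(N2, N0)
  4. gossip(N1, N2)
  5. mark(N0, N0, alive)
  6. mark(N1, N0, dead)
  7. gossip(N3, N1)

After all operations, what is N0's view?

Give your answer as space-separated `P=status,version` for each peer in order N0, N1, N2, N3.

Op 1: N0 marks N3=alive -> (alive,v1)
Op 2: gossip N0<->N3 -> N0.N0=(alive,v0) N0.N1=(alive,v0) N0.N2=(alive,v0) N0.N3=(alive,v1) | N3.N0=(alive,v0) N3.N1=(alive,v0) N3.N2=(alive,v0) N3.N3=(alive,v1)
Op 3: gossip N2<->N0 -> N2.N0=(alive,v0) N2.N1=(alive,v0) N2.N2=(alive,v0) N2.N3=(alive,v1) | N0.N0=(alive,v0) N0.N1=(alive,v0) N0.N2=(alive,v0) N0.N3=(alive,v1)
Op 4: gossip N1<->N2 -> N1.N0=(alive,v0) N1.N1=(alive,v0) N1.N2=(alive,v0) N1.N3=(alive,v1) | N2.N0=(alive,v0) N2.N1=(alive,v0) N2.N2=(alive,v0) N2.N3=(alive,v1)
Op 5: N0 marks N0=alive -> (alive,v1)
Op 6: N1 marks N0=dead -> (dead,v1)
Op 7: gossip N3<->N1 -> N3.N0=(dead,v1) N3.N1=(alive,v0) N3.N2=(alive,v0) N3.N3=(alive,v1) | N1.N0=(dead,v1) N1.N1=(alive,v0) N1.N2=(alive,v0) N1.N3=(alive,v1)

Answer: N0=alive,1 N1=alive,0 N2=alive,0 N3=alive,1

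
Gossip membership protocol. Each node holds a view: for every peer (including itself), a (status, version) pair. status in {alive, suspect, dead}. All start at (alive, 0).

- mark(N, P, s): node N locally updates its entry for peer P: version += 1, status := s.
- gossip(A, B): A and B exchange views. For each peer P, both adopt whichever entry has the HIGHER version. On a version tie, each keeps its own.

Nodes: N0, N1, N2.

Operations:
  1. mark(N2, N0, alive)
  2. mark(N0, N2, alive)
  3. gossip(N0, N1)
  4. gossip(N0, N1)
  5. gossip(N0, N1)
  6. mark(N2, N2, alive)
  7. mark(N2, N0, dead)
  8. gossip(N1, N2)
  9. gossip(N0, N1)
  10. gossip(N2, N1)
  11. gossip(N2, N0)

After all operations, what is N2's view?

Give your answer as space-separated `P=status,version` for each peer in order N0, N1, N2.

Answer: N0=dead,2 N1=alive,0 N2=alive,1

Derivation:
Op 1: N2 marks N0=alive -> (alive,v1)
Op 2: N0 marks N2=alive -> (alive,v1)
Op 3: gossip N0<->N1 -> N0.N0=(alive,v0) N0.N1=(alive,v0) N0.N2=(alive,v1) | N1.N0=(alive,v0) N1.N1=(alive,v0) N1.N2=(alive,v1)
Op 4: gossip N0<->N1 -> N0.N0=(alive,v0) N0.N1=(alive,v0) N0.N2=(alive,v1) | N1.N0=(alive,v0) N1.N1=(alive,v0) N1.N2=(alive,v1)
Op 5: gossip N0<->N1 -> N0.N0=(alive,v0) N0.N1=(alive,v0) N0.N2=(alive,v1) | N1.N0=(alive,v0) N1.N1=(alive,v0) N1.N2=(alive,v1)
Op 6: N2 marks N2=alive -> (alive,v1)
Op 7: N2 marks N0=dead -> (dead,v2)
Op 8: gossip N1<->N2 -> N1.N0=(dead,v2) N1.N1=(alive,v0) N1.N2=(alive,v1) | N2.N0=(dead,v2) N2.N1=(alive,v0) N2.N2=(alive,v1)
Op 9: gossip N0<->N1 -> N0.N0=(dead,v2) N0.N1=(alive,v0) N0.N2=(alive,v1) | N1.N0=(dead,v2) N1.N1=(alive,v0) N1.N2=(alive,v1)
Op 10: gossip N2<->N1 -> N2.N0=(dead,v2) N2.N1=(alive,v0) N2.N2=(alive,v1) | N1.N0=(dead,v2) N1.N1=(alive,v0) N1.N2=(alive,v1)
Op 11: gossip N2<->N0 -> N2.N0=(dead,v2) N2.N1=(alive,v0) N2.N2=(alive,v1) | N0.N0=(dead,v2) N0.N1=(alive,v0) N0.N2=(alive,v1)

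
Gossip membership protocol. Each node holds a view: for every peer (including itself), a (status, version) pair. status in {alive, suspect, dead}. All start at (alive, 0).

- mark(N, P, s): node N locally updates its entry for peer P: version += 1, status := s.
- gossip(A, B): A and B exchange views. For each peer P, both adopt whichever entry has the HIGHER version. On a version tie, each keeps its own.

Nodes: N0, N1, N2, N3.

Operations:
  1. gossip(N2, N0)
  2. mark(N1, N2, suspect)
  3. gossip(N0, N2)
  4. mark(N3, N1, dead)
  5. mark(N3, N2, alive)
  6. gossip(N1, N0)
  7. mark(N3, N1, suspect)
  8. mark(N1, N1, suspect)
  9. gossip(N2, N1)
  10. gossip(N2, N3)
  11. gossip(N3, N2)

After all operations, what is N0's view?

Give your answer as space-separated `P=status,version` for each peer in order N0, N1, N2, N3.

Answer: N0=alive,0 N1=alive,0 N2=suspect,1 N3=alive,0

Derivation:
Op 1: gossip N2<->N0 -> N2.N0=(alive,v0) N2.N1=(alive,v0) N2.N2=(alive,v0) N2.N3=(alive,v0) | N0.N0=(alive,v0) N0.N1=(alive,v0) N0.N2=(alive,v0) N0.N3=(alive,v0)
Op 2: N1 marks N2=suspect -> (suspect,v1)
Op 3: gossip N0<->N2 -> N0.N0=(alive,v0) N0.N1=(alive,v0) N0.N2=(alive,v0) N0.N3=(alive,v0) | N2.N0=(alive,v0) N2.N1=(alive,v0) N2.N2=(alive,v0) N2.N3=(alive,v0)
Op 4: N3 marks N1=dead -> (dead,v1)
Op 5: N3 marks N2=alive -> (alive,v1)
Op 6: gossip N1<->N0 -> N1.N0=(alive,v0) N1.N1=(alive,v0) N1.N2=(suspect,v1) N1.N3=(alive,v0) | N0.N0=(alive,v0) N0.N1=(alive,v0) N0.N2=(suspect,v1) N0.N3=(alive,v0)
Op 7: N3 marks N1=suspect -> (suspect,v2)
Op 8: N1 marks N1=suspect -> (suspect,v1)
Op 9: gossip N2<->N1 -> N2.N0=(alive,v0) N2.N1=(suspect,v1) N2.N2=(suspect,v1) N2.N3=(alive,v0) | N1.N0=(alive,v0) N1.N1=(suspect,v1) N1.N2=(suspect,v1) N1.N3=(alive,v0)
Op 10: gossip N2<->N3 -> N2.N0=(alive,v0) N2.N1=(suspect,v2) N2.N2=(suspect,v1) N2.N3=(alive,v0) | N3.N0=(alive,v0) N3.N1=(suspect,v2) N3.N2=(alive,v1) N3.N3=(alive,v0)
Op 11: gossip N3<->N2 -> N3.N0=(alive,v0) N3.N1=(suspect,v2) N3.N2=(alive,v1) N3.N3=(alive,v0) | N2.N0=(alive,v0) N2.N1=(suspect,v2) N2.N2=(suspect,v1) N2.N3=(alive,v0)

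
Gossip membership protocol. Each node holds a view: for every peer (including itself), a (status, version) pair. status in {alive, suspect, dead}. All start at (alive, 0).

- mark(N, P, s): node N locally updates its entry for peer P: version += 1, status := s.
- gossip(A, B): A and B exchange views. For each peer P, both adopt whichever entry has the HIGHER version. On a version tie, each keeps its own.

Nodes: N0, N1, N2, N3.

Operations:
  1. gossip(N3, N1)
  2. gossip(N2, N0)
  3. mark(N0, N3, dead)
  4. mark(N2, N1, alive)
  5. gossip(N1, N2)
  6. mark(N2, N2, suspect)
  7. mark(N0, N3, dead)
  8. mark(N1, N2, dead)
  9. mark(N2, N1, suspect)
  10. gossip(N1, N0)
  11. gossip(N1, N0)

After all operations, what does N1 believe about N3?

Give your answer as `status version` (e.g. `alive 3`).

Answer: dead 2

Derivation:
Op 1: gossip N3<->N1 -> N3.N0=(alive,v0) N3.N1=(alive,v0) N3.N2=(alive,v0) N3.N3=(alive,v0) | N1.N0=(alive,v0) N1.N1=(alive,v0) N1.N2=(alive,v0) N1.N3=(alive,v0)
Op 2: gossip N2<->N0 -> N2.N0=(alive,v0) N2.N1=(alive,v0) N2.N2=(alive,v0) N2.N3=(alive,v0) | N0.N0=(alive,v0) N0.N1=(alive,v0) N0.N2=(alive,v0) N0.N3=(alive,v0)
Op 3: N0 marks N3=dead -> (dead,v1)
Op 4: N2 marks N1=alive -> (alive,v1)
Op 5: gossip N1<->N2 -> N1.N0=(alive,v0) N1.N1=(alive,v1) N1.N2=(alive,v0) N1.N3=(alive,v0) | N2.N0=(alive,v0) N2.N1=(alive,v1) N2.N2=(alive,v0) N2.N3=(alive,v0)
Op 6: N2 marks N2=suspect -> (suspect,v1)
Op 7: N0 marks N3=dead -> (dead,v2)
Op 8: N1 marks N2=dead -> (dead,v1)
Op 9: N2 marks N1=suspect -> (suspect,v2)
Op 10: gossip N1<->N0 -> N1.N0=(alive,v0) N1.N1=(alive,v1) N1.N2=(dead,v1) N1.N3=(dead,v2) | N0.N0=(alive,v0) N0.N1=(alive,v1) N0.N2=(dead,v1) N0.N3=(dead,v2)
Op 11: gossip N1<->N0 -> N1.N0=(alive,v0) N1.N1=(alive,v1) N1.N2=(dead,v1) N1.N3=(dead,v2) | N0.N0=(alive,v0) N0.N1=(alive,v1) N0.N2=(dead,v1) N0.N3=(dead,v2)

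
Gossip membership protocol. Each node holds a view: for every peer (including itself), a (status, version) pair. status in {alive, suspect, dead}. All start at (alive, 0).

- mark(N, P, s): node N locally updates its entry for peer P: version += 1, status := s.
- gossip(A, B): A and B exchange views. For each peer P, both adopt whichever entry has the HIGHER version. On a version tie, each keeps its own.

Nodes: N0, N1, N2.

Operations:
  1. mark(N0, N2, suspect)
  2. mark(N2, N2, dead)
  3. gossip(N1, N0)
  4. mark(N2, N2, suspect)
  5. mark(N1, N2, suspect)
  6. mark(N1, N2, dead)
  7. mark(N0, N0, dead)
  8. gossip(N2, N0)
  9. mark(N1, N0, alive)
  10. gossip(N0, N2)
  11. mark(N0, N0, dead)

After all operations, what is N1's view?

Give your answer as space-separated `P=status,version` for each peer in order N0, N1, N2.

Op 1: N0 marks N2=suspect -> (suspect,v1)
Op 2: N2 marks N2=dead -> (dead,v1)
Op 3: gossip N1<->N0 -> N1.N0=(alive,v0) N1.N1=(alive,v0) N1.N2=(suspect,v1) | N0.N0=(alive,v0) N0.N1=(alive,v0) N0.N2=(suspect,v1)
Op 4: N2 marks N2=suspect -> (suspect,v2)
Op 5: N1 marks N2=suspect -> (suspect,v2)
Op 6: N1 marks N2=dead -> (dead,v3)
Op 7: N0 marks N0=dead -> (dead,v1)
Op 8: gossip N2<->N0 -> N2.N0=(dead,v1) N2.N1=(alive,v0) N2.N2=(suspect,v2) | N0.N0=(dead,v1) N0.N1=(alive,v0) N0.N2=(suspect,v2)
Op 9: N1 marks N0=alive -> (alive,v1)
Op 10: gossip N0<->N2 -> N0.N0=(dead,v1) N0.N1=(alive,v0) N0.N2=(suspect,v2) | N2.N0=(dead,v1) N2.N1=(alive,v0) N2.N2=(suspect,v2)
Op 11: N0 marks N0=dead -> (dead,v2)

Answer: N0=alive,1 N1=alive,0 N2=dead,3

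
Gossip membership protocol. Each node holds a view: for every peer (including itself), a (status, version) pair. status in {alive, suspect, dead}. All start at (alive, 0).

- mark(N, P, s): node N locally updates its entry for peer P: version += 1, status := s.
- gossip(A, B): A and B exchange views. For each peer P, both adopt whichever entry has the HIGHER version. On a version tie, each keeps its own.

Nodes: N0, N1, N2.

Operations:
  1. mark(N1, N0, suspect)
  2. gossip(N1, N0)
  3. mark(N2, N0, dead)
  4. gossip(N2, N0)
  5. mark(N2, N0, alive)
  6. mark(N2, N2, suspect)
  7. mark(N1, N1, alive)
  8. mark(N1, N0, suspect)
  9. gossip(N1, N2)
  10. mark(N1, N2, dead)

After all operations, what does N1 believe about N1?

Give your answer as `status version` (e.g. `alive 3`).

Answer: alive 1

Derivation:
Op 1: N1 marks N0=suspect -> (suspect,v1)
Op 2: gossip N1<->N0 -> N1.N0=(suspect,v1) N1.N1=(alive,v0) N1.N2=(alive,v0) | N0.N0=(suspect,v1) N0.N1=(alive,v0) N0.N2=(alive,v0)
Op 3: N2 marks N0=dead -> (dead,v1)
Op 4: gossip N2<->N0 -> N2.N0=(dead,v1) N2.N1=(alive,v0) N2.N2=(alive,v0) | N0.N0=(suspect,v1) N0.N1=(alive,v0) N0.N2=(alive,v0)
Op 5: N2 marks N0=alive -> (alive,v2)
Op 6: N2 marks N2=suspect -> (suspect,v1)
Op 7: N1 marks N1=alive -> (alive,v1)
Op 8: N1 marks N0=suspect -> (suspect,v2)
Op 9: gossip N1<->N2 -> N1.N0=(suspect,v2) N1.N1=(alive,v1) N1.N2=(suspect,v1) | N2.N0=(alive,v2) N2.N1=(alive,v1) N2.N2=(suspect,v1)
Op 10: N1 marks N2=dead -> (dead,v2)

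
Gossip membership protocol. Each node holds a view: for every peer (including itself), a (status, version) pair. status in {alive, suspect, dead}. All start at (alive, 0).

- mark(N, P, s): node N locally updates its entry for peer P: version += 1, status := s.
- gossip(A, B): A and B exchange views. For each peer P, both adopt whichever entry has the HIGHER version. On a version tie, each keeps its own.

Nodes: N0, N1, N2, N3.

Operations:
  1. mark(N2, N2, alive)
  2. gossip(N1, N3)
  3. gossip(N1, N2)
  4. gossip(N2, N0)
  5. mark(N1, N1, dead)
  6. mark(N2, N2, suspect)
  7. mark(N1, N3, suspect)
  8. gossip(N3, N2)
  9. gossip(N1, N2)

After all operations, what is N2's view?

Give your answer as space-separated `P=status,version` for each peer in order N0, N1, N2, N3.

Answer: N0=alive,0 N1=dead,1 N2=suspect,2 N3=suspect,1

Derivation:
Op 1: N2 marks N2=alive -> (alive,v1)
Op 2: gossip N1<->N3 -> N1.N0=(alive,v0) N1.N1=(alive,v0) N1.N2=(alive,v0) N1.N3=(alive,v0) | N3.N0=(alive,v0) N3.N1=(alive,v0) N3.N2=(alive,v0) N3.N3=(alive,v0)
Op 3: gossip N1<->N2 -> N1.N0=(alive,v0) N1.N1=(alive,v0) N1.N2=(alive,v1) N1.N3=(alive,v0) | N2.N0=(alive,v0) N2.N1=(alive,v0) N2.N2=(alive,v1) N2.N3=(alive,v0)
Op 4: gossip N2<->N0 -> N2.N0=(alive,v0) N2.N1=(alive,v0) N2.N2=(alive,v1) N2.N3=(alive,v0) | N0.N0=(alive,v0) N0.N1=(alive,v0) N0.N2=(alive,v1) N0.N3=(alive,v0)
Op 5: N1 marks N1=dead -> (dead,v1)
Op 6: N2 marks N2=suspect -> (suspect,v2)
Op 7: N1 marks N3=suspect -> (suspect,v1)
Op 8: gossip N3<->N2 -> N3.N0=(alive,v0) N3.N1=(alive,v0) N3.N2=(suspect,v2) N3.N3=(alive,v0) | N2.N0=(alive,v0) N2.N1=(alive,v0) N2.N2=(suspect,v2) N2.N3=(alive,v0)
Op 9: gossip N1<->N2 -> N1.N0=(alive,v0) N1.N1=(dead,v1) N1.N2=(suspect,v2) N1.N3=(suspect,v1) | N2.N0=(alive,v0) N2.N1=(dead,v1) N2.N2=(suspect,v2) N2.N3=(suspect,v1)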